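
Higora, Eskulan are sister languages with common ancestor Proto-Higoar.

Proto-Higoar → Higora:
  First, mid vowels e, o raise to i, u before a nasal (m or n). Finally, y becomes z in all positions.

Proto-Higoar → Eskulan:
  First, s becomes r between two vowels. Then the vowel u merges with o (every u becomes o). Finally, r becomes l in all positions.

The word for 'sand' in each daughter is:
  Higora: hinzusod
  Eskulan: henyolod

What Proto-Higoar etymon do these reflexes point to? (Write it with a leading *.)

*henyusod

Position 4: Higora has z, Eskulan has y. Eskulan preserves y here (none of its changes turn any other segment into y), so the proto-segment is *y.
Position 2: Higora has i, Eskulan has e. Eskulan preserves e here (none of its changes turn any other segment into e), so the proto-segment is *e.
Continuing position by position gives *henyusod; check it forward:
Higora: start from *henyusod.
  rule 1 (pre-nasal raising): henyusod → hinyusod
  rule 2 (unconditioned shift): hinyusod → hinzusod
  ⇒ Higora hinzusod
Eskulan: start from *henyusod.
  rule 1 (rhotacism): henyusod → henyurod
  rule 2 (vowel merger): henyurod → henyorod
  rule 3 (unconditioned shift): henyorod → henyolod
  ⇒ Eskulan henyolod
*henyusod is the unique common source.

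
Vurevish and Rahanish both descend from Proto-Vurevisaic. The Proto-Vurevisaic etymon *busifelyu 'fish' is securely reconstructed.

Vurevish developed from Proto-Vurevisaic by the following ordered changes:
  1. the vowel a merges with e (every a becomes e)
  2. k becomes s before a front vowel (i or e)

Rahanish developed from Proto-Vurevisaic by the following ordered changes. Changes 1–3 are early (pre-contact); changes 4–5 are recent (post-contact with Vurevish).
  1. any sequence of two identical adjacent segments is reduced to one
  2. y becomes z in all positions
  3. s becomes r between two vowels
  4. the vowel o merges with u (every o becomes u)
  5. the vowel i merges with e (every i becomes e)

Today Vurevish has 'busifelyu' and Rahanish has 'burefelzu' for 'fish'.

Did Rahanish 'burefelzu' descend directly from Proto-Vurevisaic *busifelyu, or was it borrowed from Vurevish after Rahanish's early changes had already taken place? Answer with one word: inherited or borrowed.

If inherited, *busifelyu would pass through all of Rahanish's changes:
Rahanish: start from *busifelyu.
  rule 1: no change — busifelyu
  rule 2 (unconditioned shift): busifelyu → busifelzu
  rule 3 (rhotacism): busifelzu → burifelzu
  rule 4: no change — burifelzu
  rule 5 (vowel merger): burifelzu → burefelzu
  ⇒ Rahanish burefelzu
If borrowed from Vurevish 'busifelyu' after the early changes, it would undergo only the recent ones:
  rule 4 (vowel merger): no change (busifelyu)
  rule 5 (vowel merger): busifelyu → busefelyu
  ⇒ as a loan: busefelyu
Rahanish 'burefelzu' matches the inherited outcome exactly, so it is an inherited cognate, not a loan.

inherited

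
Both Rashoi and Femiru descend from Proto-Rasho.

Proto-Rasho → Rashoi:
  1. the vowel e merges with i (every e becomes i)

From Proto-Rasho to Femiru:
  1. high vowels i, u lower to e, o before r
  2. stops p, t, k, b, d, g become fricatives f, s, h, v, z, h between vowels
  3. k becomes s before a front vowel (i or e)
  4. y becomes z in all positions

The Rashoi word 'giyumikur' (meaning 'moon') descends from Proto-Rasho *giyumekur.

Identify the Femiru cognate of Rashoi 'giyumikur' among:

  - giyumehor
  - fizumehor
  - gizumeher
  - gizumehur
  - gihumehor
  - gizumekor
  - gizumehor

gizumehor

Femiru: *giyumekur
  giyumekur → giyumekor   [pre-rhotic lowering]
  giyumekor → giyumehor   [intervocalic lenition]
  giyumehor (rule 3 does not apply)
  giyumehor → gizumehor   [unconditioned shift]
  giving Femiru gizumehor.
Only 'gizumehor' matches the regular Femiru development of *giyumekur.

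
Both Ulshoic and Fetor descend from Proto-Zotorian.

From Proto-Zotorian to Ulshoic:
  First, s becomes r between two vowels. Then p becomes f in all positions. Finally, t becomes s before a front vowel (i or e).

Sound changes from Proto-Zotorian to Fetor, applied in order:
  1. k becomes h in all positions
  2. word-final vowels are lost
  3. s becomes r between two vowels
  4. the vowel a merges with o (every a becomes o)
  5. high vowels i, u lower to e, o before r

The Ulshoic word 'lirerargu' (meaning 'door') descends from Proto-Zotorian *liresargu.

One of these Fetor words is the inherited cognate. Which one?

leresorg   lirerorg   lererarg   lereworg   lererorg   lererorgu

Fetor: *liresargu
  liresargu (rule 1 does not apply)
  liresargu → liresarg   [apocope]
  liresarg → lirerarg   [rhotacism]
  lirerarg → lirerorg   [vowel merger]
  lirerorg → lererorg   [pre-rhotic lowering]
  giving Fetor lererorg.
Only 'lererorg' matches the regular Fetor development of *liresargu.

lererorg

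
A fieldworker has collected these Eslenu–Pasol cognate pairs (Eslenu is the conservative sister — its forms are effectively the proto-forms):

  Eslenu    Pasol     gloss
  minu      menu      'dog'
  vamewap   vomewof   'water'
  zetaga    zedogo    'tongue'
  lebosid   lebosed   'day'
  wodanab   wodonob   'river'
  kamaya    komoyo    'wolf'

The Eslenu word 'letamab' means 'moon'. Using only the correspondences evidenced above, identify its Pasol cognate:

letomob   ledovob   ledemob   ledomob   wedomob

zetaga ~ zedogo — Eslenu t corresponds to Pasol d between vowels (before a back vowel).
vamewap ~ vomewof, kamaya ~ komoyo — Eslenu a corresponds to Pasol o after a consonant, before a nasal.
wodanab ~ wodonob — Eslenu a corresponds to Pasol o after a consonant, before a labial obstruent.
Applying these to Eslenu 'letamab':
  letamab → ledamab   (t→d between vowels (before a back vowel))
  ledamab → ledomab   (a→o after a consonant, before a nasal)
  ledomab → ledomob   (a→o after a consonant, before a labial obstruent)
So the Pasol cognate is 'ledomob'.

ledomob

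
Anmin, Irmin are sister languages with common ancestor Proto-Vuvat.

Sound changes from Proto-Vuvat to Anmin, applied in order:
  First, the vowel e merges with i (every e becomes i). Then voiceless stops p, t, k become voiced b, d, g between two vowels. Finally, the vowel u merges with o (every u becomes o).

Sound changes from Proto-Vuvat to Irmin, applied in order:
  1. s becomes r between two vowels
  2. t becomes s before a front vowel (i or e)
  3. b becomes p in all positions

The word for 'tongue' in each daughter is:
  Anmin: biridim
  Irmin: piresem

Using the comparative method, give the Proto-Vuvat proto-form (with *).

*biretem

Position 1: Anmin has b, Irmin has p. Taking the neighbouring segments as reconstructed: Anmin b can only go back to *b; Irmin p could go back to *p or *b — the one source consistent with every daughter is *b.
Position 4: Anmin has i, Irmin has e. Irmin preserves e here (none of its changes turn any other segment into e), so the proto-segment is *e.
Continuing position by position gives *biretem; check it forward:
Anmin: *biretem > biritim > biridim  (by vowel merger, intervocalic voicing)
Irmin: *biretem
  biretem (rule 1 does not apply)
  biretem → biresem   [palatalisation]
  biresem → piresem   [unconditioned shift]
  giving Irmin piresem.
*biretem is the unique common source.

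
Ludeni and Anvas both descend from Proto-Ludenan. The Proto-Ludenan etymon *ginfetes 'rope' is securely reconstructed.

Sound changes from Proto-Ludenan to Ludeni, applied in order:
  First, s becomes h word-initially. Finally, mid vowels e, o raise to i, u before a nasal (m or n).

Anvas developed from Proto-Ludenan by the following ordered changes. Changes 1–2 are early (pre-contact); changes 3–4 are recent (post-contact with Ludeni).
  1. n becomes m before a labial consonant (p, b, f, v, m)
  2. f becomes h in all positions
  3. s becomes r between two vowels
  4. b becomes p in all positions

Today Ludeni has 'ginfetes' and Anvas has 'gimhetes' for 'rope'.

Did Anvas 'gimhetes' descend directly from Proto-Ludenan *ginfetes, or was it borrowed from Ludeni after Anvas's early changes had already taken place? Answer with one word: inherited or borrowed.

If inherited, *ginfetes would pass through all of Anvas's changes:
Anvas: *ginfetes
  ginfetes → gimfetes   [nasal place assimilation]
  gimfetes → gimhetes   [unconditioned shift]
  gimhetes (rule 3 does not apply)
  gimhetes (rule 4 does not apply)
  giving Anvas gimhetes.
If borrowed from Ludeni 'ginfetes' after the early changes, it would undergo only the recent ones:
  rule 3 (rhotacism): no change (ginfetes)
  rule 4 (unconditioned shift): no change (ginfetes)
  ⇒ as a loan: ginfetes
Anvas 'gimhetes' matches the inherited outcome exactly, so it is an inherited cognate, not a loan.

inherited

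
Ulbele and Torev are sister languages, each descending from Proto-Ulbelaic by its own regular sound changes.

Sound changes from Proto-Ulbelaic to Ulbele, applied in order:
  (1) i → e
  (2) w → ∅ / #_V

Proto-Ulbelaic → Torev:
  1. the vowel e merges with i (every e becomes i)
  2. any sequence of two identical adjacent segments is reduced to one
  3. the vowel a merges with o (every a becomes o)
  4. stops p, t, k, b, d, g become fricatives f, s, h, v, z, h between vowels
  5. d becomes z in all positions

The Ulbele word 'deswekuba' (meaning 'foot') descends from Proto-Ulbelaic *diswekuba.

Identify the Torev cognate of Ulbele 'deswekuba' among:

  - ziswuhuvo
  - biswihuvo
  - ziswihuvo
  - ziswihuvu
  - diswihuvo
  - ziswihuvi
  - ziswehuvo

Torev: *diswekuba > diswikuba > diswikubo > diswihuvo > ziswihuvo  (by vowel merger, vowel merger, intervocalic lenition, unconditioned shift)

ziswihuvo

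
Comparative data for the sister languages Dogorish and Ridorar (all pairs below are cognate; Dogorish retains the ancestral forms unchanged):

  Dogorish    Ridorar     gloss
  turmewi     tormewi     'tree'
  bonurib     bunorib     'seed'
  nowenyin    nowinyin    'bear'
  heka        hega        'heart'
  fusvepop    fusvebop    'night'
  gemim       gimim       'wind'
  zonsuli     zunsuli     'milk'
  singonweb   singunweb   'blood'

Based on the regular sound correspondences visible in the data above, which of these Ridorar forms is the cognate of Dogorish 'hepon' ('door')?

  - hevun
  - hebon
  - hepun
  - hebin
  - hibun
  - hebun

hebun

fusvepop ~ fusvebop — Dogorish p corresponds to Ridorar b between vowels (before a back vowel).
bonurib ~ bunorib, zonsuli ~ zunsuli — Dogorish o corresponds to Ridorar u after a consonant, before a nasal.
Applying these to Dogorish 'hepon':
  hepon → hebon   (p→b between vowels (before a back vowel))
  hebon → hebun   (o→u after a consonant, before a nasal)
So the Ridorar cognate is 'hebun'.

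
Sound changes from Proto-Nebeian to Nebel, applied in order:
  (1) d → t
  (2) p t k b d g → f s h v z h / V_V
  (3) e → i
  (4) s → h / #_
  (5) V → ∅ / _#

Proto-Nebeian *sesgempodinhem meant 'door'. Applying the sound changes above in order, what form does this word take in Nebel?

Nebel: *sesgempodinhem
  sesgempodinhem → sesgempotinhem   [unconditioned shift]
  sesgempotinhem → sesgemposinhem   [intervocalic lenition]
  sesgemposinhem → sisgimposinhim   [vowel merger]
  sisgimposinhim → hisgimposinhim   [debuccalisation]
  hisgimposinhim (rule 5 does not apply)
  giving Nebel hisgimposinhim.

hisgimposinhim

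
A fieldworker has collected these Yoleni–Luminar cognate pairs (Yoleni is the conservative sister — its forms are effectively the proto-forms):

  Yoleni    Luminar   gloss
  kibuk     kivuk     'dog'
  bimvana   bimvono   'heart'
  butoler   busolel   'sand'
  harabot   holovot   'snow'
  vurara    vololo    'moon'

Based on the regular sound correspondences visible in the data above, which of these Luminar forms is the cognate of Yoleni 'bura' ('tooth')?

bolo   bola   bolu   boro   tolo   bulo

bolo

vurara ~ vololo — Yoleni u corresponds to Luminar o after a consonant, before r.
harabot ~ holovot, vurara ~ vololo — Yoleni r corresponds to Luminar l between vowels (before a back vowel).
bimvana ~ bimvono, vurara ~ vololo — Yoleni a corresponds to Luminar o word-finally.
Applying these to Yoleni 'bura':
  bura → bora   (u→o after a consonant, before r)
  bora → bola   (r→l between vowels (before a back vowel))
  bola → bolo   (a→o word-finally)
So the Luminar cognate is 'bolo'.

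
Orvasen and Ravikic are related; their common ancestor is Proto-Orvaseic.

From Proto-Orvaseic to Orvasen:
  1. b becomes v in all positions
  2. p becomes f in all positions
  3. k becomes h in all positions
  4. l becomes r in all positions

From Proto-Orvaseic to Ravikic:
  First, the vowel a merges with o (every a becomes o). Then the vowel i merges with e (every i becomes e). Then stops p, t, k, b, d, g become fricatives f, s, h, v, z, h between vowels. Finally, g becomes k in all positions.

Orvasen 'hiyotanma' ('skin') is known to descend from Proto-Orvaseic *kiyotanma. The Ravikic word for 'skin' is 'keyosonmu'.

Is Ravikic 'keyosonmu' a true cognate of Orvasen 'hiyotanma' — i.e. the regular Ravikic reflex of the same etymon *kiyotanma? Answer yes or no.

Derive the expected Ravikic reflex of *kiyotanma:
Ravikic: *kiyotanma
  kiyotanma → kiyotonmo   [vowel merger]
  kiyotonmo → keyotonmo   [vowel merger]
  keyotonmo → keyosonmo   [intervocalic lenition]
  keyosonmo (rule 4 does not apply)
  giving Ravikic keyosonmo.
The regular Ravikic reflex would be 'keyosonmo', but the attested form is 'keyosonmu'. The correspondence is irregular, so they are not cognates (the Ravikic form has a different source).

no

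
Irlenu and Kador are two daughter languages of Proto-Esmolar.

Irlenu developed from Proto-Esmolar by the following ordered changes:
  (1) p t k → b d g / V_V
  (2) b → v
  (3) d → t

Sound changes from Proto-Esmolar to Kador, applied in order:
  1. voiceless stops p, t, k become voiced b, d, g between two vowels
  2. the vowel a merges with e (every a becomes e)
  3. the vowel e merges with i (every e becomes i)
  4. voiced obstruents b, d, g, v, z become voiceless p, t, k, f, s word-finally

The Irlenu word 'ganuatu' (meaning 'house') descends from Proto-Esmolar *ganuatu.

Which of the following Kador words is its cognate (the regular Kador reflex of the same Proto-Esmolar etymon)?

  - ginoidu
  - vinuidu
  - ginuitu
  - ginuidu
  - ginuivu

Kador: start from *ganuatu.
  rule 1 (intervocalic voicing): ganuatu → ganuadu
  rule 2 (vowel merger): ganuadu → genuedu
  rule 3 (vowel merger): genuedu → ginuidu
  rule 4: no change — ginuidu
  ⇒ Kador ginuidu
The other candidates each miss or misapply at least one Kador change.

ginuidu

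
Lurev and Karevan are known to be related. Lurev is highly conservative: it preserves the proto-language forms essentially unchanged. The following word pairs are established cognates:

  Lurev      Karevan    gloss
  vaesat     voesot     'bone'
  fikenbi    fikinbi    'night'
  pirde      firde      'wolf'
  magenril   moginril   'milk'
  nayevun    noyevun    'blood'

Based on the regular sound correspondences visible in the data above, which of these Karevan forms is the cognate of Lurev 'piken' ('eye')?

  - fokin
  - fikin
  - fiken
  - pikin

fikin

pirde ~ firde — Lurev p corresponds to Karevan f word-initially before a front vowel.
fikenbi ~ fikinbi, magenril ~ moginril — Lurev e corresponds to Karevan i after a consonant, before a nasal.
Applying these to Lurev 'piken':
  piken → fiken   (p→f word-initially before a front vowel)
  fiken → fikin   (e→i after a consonant, before a nasal)
So the Karevan cognate is 'fikin'.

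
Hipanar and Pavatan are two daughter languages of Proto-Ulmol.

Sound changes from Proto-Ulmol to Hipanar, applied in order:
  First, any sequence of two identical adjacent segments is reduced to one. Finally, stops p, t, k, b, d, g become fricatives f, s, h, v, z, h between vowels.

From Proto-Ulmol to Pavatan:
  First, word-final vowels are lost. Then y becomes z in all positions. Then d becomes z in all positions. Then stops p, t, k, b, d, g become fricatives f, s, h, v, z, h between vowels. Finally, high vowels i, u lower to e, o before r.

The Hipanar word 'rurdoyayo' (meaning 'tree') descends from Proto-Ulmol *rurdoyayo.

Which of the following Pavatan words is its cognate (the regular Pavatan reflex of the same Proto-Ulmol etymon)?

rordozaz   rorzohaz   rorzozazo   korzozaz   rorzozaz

Pavatan: start from *rurdoyayo.
  rule 1 (apocope): rurdoyayo → rurdoyay
  rule 2 (unconditioned shift): rurdoyay → rurdozaz
  rule 3 (unconditioned shift): rurdozaz → rurzozaz
  rule 4: no change — rurzozaz
  rule 5 (pre-rhotic lowering): rurzozaz → rorzozaz
  ⇒ Pavatan rorzozaz
Among the options, 'rorzozaz' alone shows every Pavatan change applied in order.

rorzozaz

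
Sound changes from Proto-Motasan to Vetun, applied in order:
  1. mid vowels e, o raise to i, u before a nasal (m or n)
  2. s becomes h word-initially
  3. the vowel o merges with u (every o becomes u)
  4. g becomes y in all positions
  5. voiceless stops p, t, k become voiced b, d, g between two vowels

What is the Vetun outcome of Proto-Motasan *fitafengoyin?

Vetun: *fitafengoyin > fitafingoyin > fitafinguyin > fitafinyuyin > fidafinyuyin  (by pre-nasal raising, vowel merger, unconditioned shift, intervocalic voicing)

fidafinyuyin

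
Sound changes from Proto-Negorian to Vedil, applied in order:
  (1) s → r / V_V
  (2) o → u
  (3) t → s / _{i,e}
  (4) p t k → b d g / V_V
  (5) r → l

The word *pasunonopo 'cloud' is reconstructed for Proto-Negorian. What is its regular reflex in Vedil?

Vedil: start from *pasunonopo.
  rule 1 (rhotacism): pasunonopo → parunonopo
  rule 2 (vowel merger): parunonopo → parununupu
  rule 3: no change — parununupu
  rule 4 (intervocalic voicing): parununupu → parununubu
  rule 5 (unconditioned shift): parununubu → palununubu
  ⇒ Vedil palununubu

palununubu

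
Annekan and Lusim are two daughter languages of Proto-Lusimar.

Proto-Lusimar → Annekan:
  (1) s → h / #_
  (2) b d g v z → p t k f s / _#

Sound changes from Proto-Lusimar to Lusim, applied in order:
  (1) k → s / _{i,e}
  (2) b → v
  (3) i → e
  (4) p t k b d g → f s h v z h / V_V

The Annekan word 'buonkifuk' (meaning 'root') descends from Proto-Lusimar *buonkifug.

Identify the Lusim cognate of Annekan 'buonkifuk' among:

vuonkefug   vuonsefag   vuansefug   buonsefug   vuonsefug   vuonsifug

Lusim: *buonkifug
  buonkifug → buonsifug   [palatalisation]
  buonsifug → vuonsifug   [unconditioned shift]
  vuonsifug → vuonsefug   [vowel merger]
  vuonsefug (rule 4 does not apply)
  giving Lusim vuonsefug.
The other candidates each miss or misapply at least one Lusim change.

vuonsefug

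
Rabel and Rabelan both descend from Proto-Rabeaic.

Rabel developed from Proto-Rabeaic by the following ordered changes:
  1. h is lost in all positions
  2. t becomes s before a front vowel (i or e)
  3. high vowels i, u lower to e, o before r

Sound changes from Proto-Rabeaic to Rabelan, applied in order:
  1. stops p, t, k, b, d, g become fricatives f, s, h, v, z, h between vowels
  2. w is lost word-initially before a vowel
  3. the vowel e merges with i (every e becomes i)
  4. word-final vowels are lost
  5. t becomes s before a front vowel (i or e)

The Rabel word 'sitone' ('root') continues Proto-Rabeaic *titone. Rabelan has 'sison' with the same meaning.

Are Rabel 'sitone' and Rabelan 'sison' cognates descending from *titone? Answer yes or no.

yes

Derive the expected Rabelan reflex of *titone:
Rabelan: start from *titone.
  rule 1 (intervocalic lenition): titone → tisone
  rule 2: no change — tisone
  rule 3 (vowel merger): tisone → tisoni
  rule 4 (apocope): tisoni → tison
  rule 5 (palatalisation): tison → sison
  ⇒ Rabelan sison
Rabelan 'sison' matches the regular reflex exactly, so the pair is cognate.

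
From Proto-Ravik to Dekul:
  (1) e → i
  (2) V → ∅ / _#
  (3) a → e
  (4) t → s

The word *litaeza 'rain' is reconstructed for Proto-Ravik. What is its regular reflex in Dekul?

liseiz

Dekul: *litaeza
  litaeza → litaiza   [vowel merger]
  litaiza → litaiz   [apocope]
  litaiz → liteiz   [vowel merger]
  liteiz → liseiz   [unconditioned shift]
  giving Dekul liseiz.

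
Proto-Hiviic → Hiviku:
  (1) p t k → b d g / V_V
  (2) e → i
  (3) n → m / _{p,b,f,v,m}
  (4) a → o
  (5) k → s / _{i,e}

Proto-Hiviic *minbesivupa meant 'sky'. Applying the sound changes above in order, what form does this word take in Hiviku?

mimbisivubo

Hiviku: *minbesivupa
  minbesivupa → minbesivuba   [intervocalic voicing]
  minbesivuba → minbisivuba   [vowel merger]
  minbisivuba → mimbisivuba   [nasal place assimilation]
  mimbisivuba → mimbisivubo   [vowel merger]
  mimbisivubo (rule 5 does not apply)
  giving Hiviku mimbisivubo.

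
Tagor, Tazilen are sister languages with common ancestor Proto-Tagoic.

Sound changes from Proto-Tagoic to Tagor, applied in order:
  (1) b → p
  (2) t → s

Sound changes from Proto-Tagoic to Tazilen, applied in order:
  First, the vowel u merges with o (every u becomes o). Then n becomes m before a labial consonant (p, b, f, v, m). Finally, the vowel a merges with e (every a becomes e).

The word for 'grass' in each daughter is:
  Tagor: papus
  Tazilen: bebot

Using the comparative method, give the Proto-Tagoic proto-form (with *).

*babut

Position 1: Tagor has p, Tazilen has b. Tazilen preserves b here (none of its changes turn any other segment into b), so the proto-segment is *b.
Position 3: Tagor has p, Tazilen has b. Tazilen preserves b here (none of its changes turn any other segment into b), so the proto-segment is *b.
Position 4: Tagor has u, Tazilen has o. Tagor preserves u here (none of its changes turn any other segment into u), so the proto-segment is *u.
Continuing position by position gives *babut; check it forward:
Tagor: start from *babut.
  rule 1 (unconditioned shift): babut → paput
  rule 2 (unconditioned shift): paput → papus
  ⇒ Tagor papus
Tazilen: *babut
  babut → babot   [vowel merger]
  babot (rule 2 does not apply)
  babot → bebot   [vowel merger]
  giving Tazilen bebot.
No other proto-form is consistent with every reflex, so the reconstruction is *babut.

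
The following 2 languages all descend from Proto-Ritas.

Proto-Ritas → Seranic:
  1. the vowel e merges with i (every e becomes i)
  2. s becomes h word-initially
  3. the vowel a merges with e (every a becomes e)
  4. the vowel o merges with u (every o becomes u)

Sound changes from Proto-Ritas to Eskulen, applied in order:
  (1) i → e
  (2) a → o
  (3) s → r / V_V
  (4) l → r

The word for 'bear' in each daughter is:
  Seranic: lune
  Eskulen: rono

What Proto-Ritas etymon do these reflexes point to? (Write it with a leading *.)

*lona

Position 1: Seranic has l, Eskulen has r. Seranic preserves l here (none of its changes turn any other segment into l), so the proto-segment is *l.
Position 2: Seranic has u, Eskulen has o. Taking the neighbouring segments as reconstructed: Seranic u could go back to *o or *u; Eskulen o could go back to *a or *o — the one source consistent with every daughter is *o.
Continuing position by position gives *lona; check it forward:
Seranic: start from *lona.
  rule 1: no change — lona
  rule 2: no change — lona
  rule 3 (vowel merger): lona → lone
  rule 4 (vowel merger): lone → lune
  ⇒ Seranic lune
Eskulen: start from *lona.
  rule 1: no change — lona
  rule 2 (vowel merger): lona → lono
  rule 3: no change — lono
  rule 4 (unconditioned shift): lono → rono
  ⇒ Eskulen rono
Only *lona yields all of Seranic lune, Eskulen rono.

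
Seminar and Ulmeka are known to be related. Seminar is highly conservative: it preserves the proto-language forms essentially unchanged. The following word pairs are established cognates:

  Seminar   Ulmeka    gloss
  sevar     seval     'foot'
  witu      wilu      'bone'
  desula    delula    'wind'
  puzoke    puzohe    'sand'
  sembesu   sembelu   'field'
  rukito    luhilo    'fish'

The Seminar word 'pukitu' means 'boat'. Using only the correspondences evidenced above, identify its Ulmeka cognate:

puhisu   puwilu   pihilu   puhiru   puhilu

puhilu

rukito ~ luhilo — Seminar k corresponds to Ulmeka h between vowels (before a front vowel).
witu ~ wilu — Seminar t corresponds to Ulmeka l between vowels (before a back vowel).
Applying these to Seminar 'pukitu':
  pukitu → puhitu   (k→h between vowels (before a front vowel))
  puhitu → puhilu   (t→l between vowels (before a back vowel))
So the Ulmeka cognate is 'puhilu'.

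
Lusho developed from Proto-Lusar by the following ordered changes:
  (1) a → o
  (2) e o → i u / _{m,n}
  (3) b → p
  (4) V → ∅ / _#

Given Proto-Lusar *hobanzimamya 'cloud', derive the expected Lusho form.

Lusho: *hobanzimamya > hobonzimomyo > hobunzimumyo > hopunzimumyo > hopunzimumy  (by vowel merger, pre-nasal raising, unconditioned shift, apocope)

hopunzimumy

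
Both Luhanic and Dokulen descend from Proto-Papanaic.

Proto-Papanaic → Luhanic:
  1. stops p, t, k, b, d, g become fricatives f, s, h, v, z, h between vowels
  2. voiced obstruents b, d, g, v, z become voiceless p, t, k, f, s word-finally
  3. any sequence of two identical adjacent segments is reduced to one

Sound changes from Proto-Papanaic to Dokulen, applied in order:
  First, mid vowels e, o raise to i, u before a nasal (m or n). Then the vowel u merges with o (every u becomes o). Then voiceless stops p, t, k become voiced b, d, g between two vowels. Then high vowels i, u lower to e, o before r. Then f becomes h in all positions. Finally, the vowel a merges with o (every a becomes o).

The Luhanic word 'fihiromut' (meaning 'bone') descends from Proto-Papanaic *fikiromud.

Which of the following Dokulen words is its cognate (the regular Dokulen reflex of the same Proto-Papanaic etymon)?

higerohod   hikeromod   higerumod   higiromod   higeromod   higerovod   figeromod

higeromod

Dokulen: *fikiromud > fikirumud > fikiromod > figiromod > figeromod > higeromod  (by pre-nasal raising, vowel merger, intervocalic voicing, pre-rhotic lowering, unconditioned shift)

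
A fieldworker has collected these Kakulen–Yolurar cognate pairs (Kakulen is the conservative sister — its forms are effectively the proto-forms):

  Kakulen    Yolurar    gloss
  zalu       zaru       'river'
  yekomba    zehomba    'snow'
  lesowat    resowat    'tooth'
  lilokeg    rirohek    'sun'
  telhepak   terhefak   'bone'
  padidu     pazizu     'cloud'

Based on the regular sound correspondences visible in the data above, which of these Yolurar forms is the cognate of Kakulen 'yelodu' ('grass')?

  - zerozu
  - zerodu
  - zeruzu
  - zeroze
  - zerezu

yekomba ~ zehomba — Kakulen y corresponds to Yolurar z word-initially before a front vowel.
lilokeg ~ rirohek — Kakulen l corresponds to Yolurar r between vowels (before a back vowel).
padidu ~ pazizu — Kakulen d corresponds to Yolurar z between vowels (before a back vowel).
Applying these to Kakulen 'yelodu':
  yelodu → zelodu   (y→z word-initially before a front vowel)
  zelodu → zerodu   (l→r between vowels (before a back vowel))
  zerodu → zerozu   (d→z between vowels (before a back vowel))
So the Yolurar cognate is 'zerozu'.

zerozu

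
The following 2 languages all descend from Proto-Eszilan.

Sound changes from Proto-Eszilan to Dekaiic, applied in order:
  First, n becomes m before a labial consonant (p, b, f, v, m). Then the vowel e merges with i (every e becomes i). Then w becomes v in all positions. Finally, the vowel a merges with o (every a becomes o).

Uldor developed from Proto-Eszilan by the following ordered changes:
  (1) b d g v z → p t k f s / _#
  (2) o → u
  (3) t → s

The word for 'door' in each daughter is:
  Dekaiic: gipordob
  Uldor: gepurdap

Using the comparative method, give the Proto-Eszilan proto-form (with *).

Position 2: Dekaiic has i, Uldor has e. Uldor preserves e here (none of its changes turn any other segment into e), so the proto-segment is *e.
Position 8: Dekaiic has b, Uldor has p. Dekaiic preserves b here (none of its changes turn any other segment into b), so the proto-segment is *b.
Continuing position by position gives *gepordab; check it forward:
Dekaiic: start from *gepordab.
  rule 1: no change — gepordab
  rule 2 (vowel merger): gepordab → gipordab
  rule 3: no change — gipordab
  rule 4 (vowel merger): gipordab → gipordob
  ⇒ Dekaiic gipordob
Uldor: start from *gepordab.
  rule 1 (final devoicing): gepordab → gepordap
  rule 2 (vowel merger): gepordap → gepurdap
  rule 3: no change — gepurdap
  ⇒ Uldor gepurdap
*gepordab is the unique common source.

*gepordab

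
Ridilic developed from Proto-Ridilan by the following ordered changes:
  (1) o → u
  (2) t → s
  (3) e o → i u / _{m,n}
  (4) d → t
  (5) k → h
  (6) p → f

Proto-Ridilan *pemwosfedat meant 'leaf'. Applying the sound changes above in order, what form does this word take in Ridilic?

fimwusfetas

Ridilic: *pemwosfedat
  pemwosfedat → pemwusfedat   [vowel merger]
  pemwusfedat → pemwusfedas   [unconditioned shift]
  pemwusfedas → pimwusfedas   [pre-nasal raising]
  pimwusfedas → pimwusfetas   [unconditioned shift]
  pimwusfetas (rule 5 does not apply)
  pimwusfetas → fimwusfetas   [unconditioned shift]
  giving Ridilic fimwusfetas.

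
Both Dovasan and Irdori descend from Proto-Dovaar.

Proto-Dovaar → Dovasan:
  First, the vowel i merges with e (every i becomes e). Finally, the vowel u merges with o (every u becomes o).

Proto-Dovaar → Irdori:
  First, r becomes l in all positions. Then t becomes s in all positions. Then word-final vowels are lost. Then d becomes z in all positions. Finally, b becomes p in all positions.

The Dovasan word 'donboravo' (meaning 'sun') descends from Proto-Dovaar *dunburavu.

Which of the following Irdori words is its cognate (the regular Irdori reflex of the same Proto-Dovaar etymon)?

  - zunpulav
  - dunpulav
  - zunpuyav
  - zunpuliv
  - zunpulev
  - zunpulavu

Irdori: start from *dunburavu.
  rule 1 (unconditioned shift): dunburavu → dunbulavu
  rule 2: no change — dunbulavu
  rule 3 (apocope): dunbulavu → dunbulav
  rule 4 (unconditioned shift): dunbulav → zunbulav
  rule 5 (unconditioned shift): zunbulav → zunpulav
  ⇒ Irdori zunpulav
Among the options, 'zunpulav' alone shows every Irdori change applied in order.

zunpulav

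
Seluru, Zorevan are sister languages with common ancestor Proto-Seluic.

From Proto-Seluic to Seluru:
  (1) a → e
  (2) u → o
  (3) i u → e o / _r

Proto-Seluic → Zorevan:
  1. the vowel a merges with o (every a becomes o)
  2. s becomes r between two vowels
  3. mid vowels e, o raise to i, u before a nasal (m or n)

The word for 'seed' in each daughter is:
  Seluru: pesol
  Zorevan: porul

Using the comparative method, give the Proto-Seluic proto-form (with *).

Position 2: Seluru has e, Zorevan has o. Taking the neighbouring segments as reconstructed: Seluru e could go back to *a or *e; Zorevan o could go back to *a or *o — the one source consistent with every daughter is *a.
Position 4: Seluru has o, Zorevan has u. Taking the neighbouring segments as reconstructed: Seluru o could go back to *o or *u; Zorevan u can only go back to *u — the one source consistent with every daughter is *u.
Position 3: Seluru has s, Zorevan has r. Seluru preserves s here (none of its changes turn any other segment into s), so the proto-segment is *s.
Continuing position by position gives *pasul; check it forward:
Seluru: start from *pasul.
  rule 1 (vowel merger): pasul → pesul
  rule 2 (vowel merger): pesul → pesol
  rule 3: no change — pesol
  ⇒ Seluru pesol
Zorevan: start from *pasul.
  rule 1 (vowel merger): pasul → posul
  rule 2 (rhotacism): posul → porul
  rule 3: no change — porul
  ⇒ Zorevan porul
Only *pasul yields all of Seluru pesol, Zorevan porul.

*pasul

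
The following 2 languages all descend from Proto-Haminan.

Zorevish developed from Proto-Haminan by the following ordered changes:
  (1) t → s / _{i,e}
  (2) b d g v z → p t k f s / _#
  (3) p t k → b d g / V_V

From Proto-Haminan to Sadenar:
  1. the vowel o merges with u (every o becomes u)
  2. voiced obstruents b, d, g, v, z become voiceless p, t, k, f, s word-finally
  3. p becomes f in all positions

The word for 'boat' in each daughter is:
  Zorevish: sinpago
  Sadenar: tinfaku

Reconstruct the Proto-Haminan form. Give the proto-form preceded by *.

*tinpako

Position 1: Zorevish has s, Sadenar has t. Taking the neighbouring segments as reconstructed: Zorevish s could go back to *t or *s; Sadenar t can only go back to *t — the one source consistent with every daughter is *t.
Position 4: Zorevish has p, Sadenar has f. Taking the neighbouring segments as reconstructed: Zorevish p can only go back to *p; Sadenar f could go back to *p or *f — the one source consistent with every daughter is *p.
This points to *tinpako. Verify forward in each daughter:
Zorevish: *tinpako
  tinpako → sinpako   [palatalisation]
  sinpako (rule 2 does not apply)
  sinpako → sinpago   [intervocalic voicing]
  giving Zorevish sinpago.
Sadenar: *tinpako > tinpaku > tinfaku  (by vowel merger, unconditioned shift)
Only *tinpako yields all of Zorevish sinpago, Sadenar tinfaku.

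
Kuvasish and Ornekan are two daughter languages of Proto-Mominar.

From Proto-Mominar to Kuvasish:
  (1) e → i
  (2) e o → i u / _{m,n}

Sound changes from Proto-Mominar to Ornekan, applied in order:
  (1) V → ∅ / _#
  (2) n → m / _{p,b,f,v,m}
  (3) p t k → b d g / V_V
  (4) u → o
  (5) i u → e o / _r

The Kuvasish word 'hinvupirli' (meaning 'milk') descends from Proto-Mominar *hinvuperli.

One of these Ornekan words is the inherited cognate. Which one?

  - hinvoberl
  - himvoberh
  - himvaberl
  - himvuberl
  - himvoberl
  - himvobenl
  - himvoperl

Ornekan: *hinvuperli > hinvuperl > himvuperl > himvuberl > himvoberl  (by apocope, nasal place assimilation, intervocalic voicing, vowel merger)

himvoberl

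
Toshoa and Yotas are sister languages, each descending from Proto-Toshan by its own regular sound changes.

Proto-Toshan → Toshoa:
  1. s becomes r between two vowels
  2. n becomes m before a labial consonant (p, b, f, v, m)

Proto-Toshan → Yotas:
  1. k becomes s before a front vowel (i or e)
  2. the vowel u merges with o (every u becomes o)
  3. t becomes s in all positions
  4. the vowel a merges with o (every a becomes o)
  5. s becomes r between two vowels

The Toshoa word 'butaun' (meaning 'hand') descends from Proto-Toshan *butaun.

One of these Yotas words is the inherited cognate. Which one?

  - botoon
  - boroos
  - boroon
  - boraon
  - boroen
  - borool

boroon

Yotas: *butaun
  butaun (rule 1 does not apply)
  butaun → botaon   [vowel merger]
  botaon → bosaon   [unconditioned shift]
  bosaon → bosoon   [vowel merger]
  bosoon → boroon   [rhotacism]
  giving Yotas boroon.
The other candidates each miss or misapply at least one Yotas change.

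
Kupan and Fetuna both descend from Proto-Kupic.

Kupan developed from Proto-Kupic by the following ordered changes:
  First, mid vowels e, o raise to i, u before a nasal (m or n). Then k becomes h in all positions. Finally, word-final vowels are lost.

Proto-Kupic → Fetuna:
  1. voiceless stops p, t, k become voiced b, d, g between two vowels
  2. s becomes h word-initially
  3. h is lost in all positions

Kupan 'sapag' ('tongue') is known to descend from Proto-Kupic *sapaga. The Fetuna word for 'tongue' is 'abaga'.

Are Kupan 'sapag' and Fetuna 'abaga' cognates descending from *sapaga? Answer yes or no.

yes

Derive the expected Fetuna reflex of *sapaga:
Fetuna: start from *sapaga.
  rule 1 (intervocalic voicing): sapaga → sabaga
  rule 2 (debuccalisation): sabaga → habaga
  rule 3 (h-loss): habaga → abaga
  ⇒ Fetuna abaga
Fetuna 'abaga' matches the regular reflex exactly, so the pair is cognate.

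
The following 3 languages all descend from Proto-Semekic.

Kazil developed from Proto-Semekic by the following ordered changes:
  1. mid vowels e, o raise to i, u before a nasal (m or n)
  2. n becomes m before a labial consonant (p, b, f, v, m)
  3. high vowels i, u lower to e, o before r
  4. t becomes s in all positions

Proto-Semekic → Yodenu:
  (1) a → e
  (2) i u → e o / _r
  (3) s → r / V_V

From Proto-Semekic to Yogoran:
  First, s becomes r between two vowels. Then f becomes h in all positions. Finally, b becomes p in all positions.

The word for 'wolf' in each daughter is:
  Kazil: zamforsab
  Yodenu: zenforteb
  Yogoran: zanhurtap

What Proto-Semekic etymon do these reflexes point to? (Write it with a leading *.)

*zanfurtab

Position 2: Kazil has a, Yodenu has e, Yogoran has a. Kazil preserves a here (none of its changes turn any other segment into a), so the proto-segment is *a.
Position 5: Kazil has o, Yodenu has o, Yogoran has u. Yogoran preserves u here (none of its changes turn any other segment into u), so the proto-segment is *u.
Position 8: Kazil has a, Yodenu has e, Yogoran has a. Kazil preserves a here (none of its changes turn any other segment into a), so the proto-segment is *a.
Continuing position by position gives *zanfurtab; check it forward:
Kazil: start from *zanfurtab.
  rule 1: no change — zanfurtab
  rule 2 (nasal place assimilation): zanfurtab → zamfurtab
  rule 3 (pre-rhotic lowering): zamfurtab → zamfortab
  rule 4 (unconditioned shift): zamfortab → zamforsab
  ⇒ Kazil zamforsab
Yodenu: *zanfurtab
  zanfurtab → zenfurteb   [vowel merger]
  zenfurteb → zenforteb   [pre-rhotic lowering]
  zenforteb (rule 3 does not apply)
  giving Yodenu zenforteb.
Yogoran: *zanfurtab > zanhurtab > zanhurtap  (by unconditioned shift, unconditioned shift)
Only *zanfurtab yields all of Kazil zamforsab, Yodenu zenforteb, Yogoran zanhurtap.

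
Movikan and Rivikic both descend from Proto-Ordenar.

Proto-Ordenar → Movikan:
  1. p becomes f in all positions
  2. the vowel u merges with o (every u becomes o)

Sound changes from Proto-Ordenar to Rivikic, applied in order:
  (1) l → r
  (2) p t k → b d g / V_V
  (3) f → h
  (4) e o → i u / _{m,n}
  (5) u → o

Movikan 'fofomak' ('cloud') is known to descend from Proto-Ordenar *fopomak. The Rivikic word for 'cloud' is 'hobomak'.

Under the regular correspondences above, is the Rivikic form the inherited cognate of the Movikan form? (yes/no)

yes

Derive the expected Rivikic reflex of *fopomak:
Rivikic: start from *fopomak.
  rule 1: no change — fopomak
  rule 2 (intervocalic voicing): fopomak → fobomak
  rule 3 (unconditioned shift): fobomak → hobomak
  rule 4 (pre-nasal raising): hobomak → hobumak
  rule 5 (vowel merger): hobumak → hobomak
  ⇒ Rivikic hobomak
Rivikic 'hobomak' matches the regular reflex exactly, so the pair is cognate.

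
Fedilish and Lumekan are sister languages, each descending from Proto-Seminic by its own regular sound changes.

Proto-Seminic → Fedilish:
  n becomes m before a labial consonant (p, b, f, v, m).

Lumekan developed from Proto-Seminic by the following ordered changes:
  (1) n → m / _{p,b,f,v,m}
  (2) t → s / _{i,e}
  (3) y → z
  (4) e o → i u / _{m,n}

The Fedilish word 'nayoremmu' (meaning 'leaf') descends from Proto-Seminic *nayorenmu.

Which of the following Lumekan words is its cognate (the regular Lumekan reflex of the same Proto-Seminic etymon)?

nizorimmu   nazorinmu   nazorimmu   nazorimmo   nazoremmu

Lumekan: *nayorenmu
  nayorenmu → nayoremmu   [nasal place assimilation]
  nayoremmu (rule 2 does not apply)
  nayoremmu → nazoremmu   [unconditioned shift]
  nazoremmu → nazorimmu   [pre-nasal raising]
  giving Lumekan nazorimmu.

nazorimmu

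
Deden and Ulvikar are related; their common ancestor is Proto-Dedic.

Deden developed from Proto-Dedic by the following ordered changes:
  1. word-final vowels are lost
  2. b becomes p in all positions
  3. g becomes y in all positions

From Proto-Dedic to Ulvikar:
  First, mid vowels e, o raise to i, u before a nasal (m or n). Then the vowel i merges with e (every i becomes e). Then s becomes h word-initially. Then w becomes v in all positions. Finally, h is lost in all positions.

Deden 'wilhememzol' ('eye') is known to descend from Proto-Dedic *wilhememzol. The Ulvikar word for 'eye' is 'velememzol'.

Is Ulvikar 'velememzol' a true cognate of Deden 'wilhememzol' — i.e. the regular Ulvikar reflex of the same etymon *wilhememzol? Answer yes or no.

Derive the expected Ulvikar reflex of *wilhememzol:
Ulvikar: start from *wilhememzol.
  rule 1 (pre-nasal raising): wilhememzol → wilhimimzol
  rule 2 (vowel merger): wilhimimzol → welhememzol
  rule 3: no change — welhememzol
  rule 4 (unconditioned shift): welhememzol → velhememzol
  rule 5 (h-loss): velhememzol → velememzol
  ⇒ Ulvikar velememzol
Ulvikar 'velememzol' matches the regular reflex exactly, so the pair is cognate.

yes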